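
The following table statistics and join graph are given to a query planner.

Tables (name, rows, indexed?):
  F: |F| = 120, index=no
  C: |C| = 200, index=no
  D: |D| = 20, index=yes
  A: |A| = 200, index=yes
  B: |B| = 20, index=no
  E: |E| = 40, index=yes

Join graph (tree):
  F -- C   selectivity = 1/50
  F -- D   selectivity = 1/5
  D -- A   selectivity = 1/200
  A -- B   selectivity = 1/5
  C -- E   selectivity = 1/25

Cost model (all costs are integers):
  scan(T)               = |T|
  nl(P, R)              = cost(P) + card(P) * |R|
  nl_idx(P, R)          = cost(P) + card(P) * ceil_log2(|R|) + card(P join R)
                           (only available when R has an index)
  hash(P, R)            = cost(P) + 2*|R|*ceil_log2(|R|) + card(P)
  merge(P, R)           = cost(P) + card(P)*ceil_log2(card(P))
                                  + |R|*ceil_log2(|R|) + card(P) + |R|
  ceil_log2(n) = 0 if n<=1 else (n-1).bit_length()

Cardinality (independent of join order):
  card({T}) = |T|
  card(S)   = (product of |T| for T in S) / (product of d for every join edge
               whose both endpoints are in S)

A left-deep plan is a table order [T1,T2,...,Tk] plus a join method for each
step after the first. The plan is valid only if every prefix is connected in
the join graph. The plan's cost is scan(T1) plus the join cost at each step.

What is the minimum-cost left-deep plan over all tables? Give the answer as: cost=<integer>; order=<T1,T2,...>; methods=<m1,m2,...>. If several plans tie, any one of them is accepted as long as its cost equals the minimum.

cost=10632; order=D,A,F,C,E,B; methods=nl_idx,merge,hash,hash,hash

Selinger DP (subsets sized 1..n):
  {F}: scan cost=120, card=120
  {C}: scan cost=200, card=200
  {D}: scan cost=20, card=20
  {A}: scan cost=200, card=200
  {B}: scan cost=20, card=20
  {E}: scan cost=40, card=40
  {CF}: card=480; try (F,hash)→2080, (C,merge)→2880, (F,merge)→2960, (C,hash)→3440, (C,nl)→24120, (F,nl)→24200; best=2080 via (F,hash)
  {DF}: card=480; try (D,hash)→440, (F,merge)→1100, (D,merge)→1200, (D,nl_idx)→1200, (F,hash)→1720, (F,nl)→2420 …(+1); best=440 via (D,hash)
  {CE}: card=320; try (E,hash)→880, (E,nl_idx)→1720, (C,merge)→2120, (E,merge)→2280, (C,hash)→3280, (C,nl)→8040 …(+1); best=880 via (E,hash)
  {AD}: card=20; try (A,nl_idx)→200, (D,hash)→600, (D,nl_idx)→1220, (A,merge)→1940, (D,merge)→2120, (A,hash)→3240 …(+2); best=200 via (A,nl_idx)
  {AB}: card=800; try (B,hash)→600, (A,nl_idx)→980, (A,merge)→1940, (B,merge)→2120, (A,hash)→3240, (A,nl)→4020 …(+1); best=600 via (B,hash)
  {CDF}: card=1920; try (D,hash)→2760, (C,hash)→4120, (D,nl_idx)→6400, (D,merge)→7000, (C,merge)→7040, (D,nl)→11680 …(+1); best=2760 via (D,hash)
  {CEF}: card=768; try (F,hash)→2880, (E,hash)→3040, (F,merge)→5040, (E,nl_idx)→5728, (E,merge)→7160, (E,nl)→21280 …(+1); best=2880 via (F,hash)
  {ADF}: card=480; try (F,merge)→1280, (F,hash)→1900, (F,nl)→2600, (A,hash)→4120, (A,nl_idx)→4760, (A,merge)→7040 …(+1); best=1280 via (F,merge)
  {ABD}: card=80; try (B,hash)→420, (B,merge)→440, (B,nl)→600, (D,hash)→1600, (D,nl_idx)→4680, (D,merge)→9520 …(+1); best=420 via (B,hash)
  {ACDF}: card=1920; try (C,hash)→4960, (C,merge)→7880, (A,hash)→7880, (A,nl_idx)→20040, (A,merge)→27600, (C,nl)→97280 …(+1); best=4960 via (C,hash)
  {CDEF}: card=3072; try (D,hash)→3848, (E,hash)→5160, (D,nl_idx)→9792, (D,merge)→11448, (E,nl_idx)→17352, (D,nl)→18240 …(+2); best=3848 via (D,hash)
  {ABDF}: card=1920; try (B,hash)→1960, (F,merge)→2020, (F,hash)→2180, (B,merge)→6200, (F,nl)→10020, (B,nl)→10880; best=1960 via (B,hash)
  {ABCDF}: card=7680; try (C,hash)→7080, (B,hash)→7080, (C,merge)→26800, (B,merge)→28120, (B,nl)→43360, (C,nl)→385960; best=7080 via (C,hash)
  {ACDEF}: card=3072; try (E,hash)→7360, (A,hash)→10120, (E,nl_idx)→19552, (E,merge)→28280, (A,nl_idx)→31496, (A,merge)→45584 …(+2); best=7360 via (E,hash)
  {ABCDEF}: card=12288; try (B,hash)→10632, (E,hash)→15240, (B,merge)→47416, (E,nl_idx)→65448, (B,nl)→68800, (E,merge)→114880 …(+1); best=10632 via (B,hash)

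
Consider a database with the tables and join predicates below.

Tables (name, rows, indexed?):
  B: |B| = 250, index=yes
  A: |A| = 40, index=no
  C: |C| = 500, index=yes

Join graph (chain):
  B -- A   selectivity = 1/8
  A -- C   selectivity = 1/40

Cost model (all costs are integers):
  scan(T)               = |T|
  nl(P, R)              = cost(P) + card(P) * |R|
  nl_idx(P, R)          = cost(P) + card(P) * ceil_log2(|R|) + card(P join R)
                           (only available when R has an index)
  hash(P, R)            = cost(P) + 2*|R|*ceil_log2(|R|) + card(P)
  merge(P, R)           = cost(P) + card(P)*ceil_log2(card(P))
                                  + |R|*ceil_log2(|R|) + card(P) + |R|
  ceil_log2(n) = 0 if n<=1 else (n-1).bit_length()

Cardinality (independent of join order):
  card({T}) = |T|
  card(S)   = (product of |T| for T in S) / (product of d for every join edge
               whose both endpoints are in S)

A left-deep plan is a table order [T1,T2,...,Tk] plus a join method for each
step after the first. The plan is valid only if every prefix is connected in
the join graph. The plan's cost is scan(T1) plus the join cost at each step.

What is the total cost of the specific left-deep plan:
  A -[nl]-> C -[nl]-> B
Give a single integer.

145040

step 1: scan A: cost=40, card=40
step 2: join C via nl
    card(P join C) = 40*500/(40) = 500
    cost = 40 + 40*500 = 20040
step 3: join B via nl
    card(P join B) = 500*250/(8) = 15625
    cost = 20040 + 500*250 = 145040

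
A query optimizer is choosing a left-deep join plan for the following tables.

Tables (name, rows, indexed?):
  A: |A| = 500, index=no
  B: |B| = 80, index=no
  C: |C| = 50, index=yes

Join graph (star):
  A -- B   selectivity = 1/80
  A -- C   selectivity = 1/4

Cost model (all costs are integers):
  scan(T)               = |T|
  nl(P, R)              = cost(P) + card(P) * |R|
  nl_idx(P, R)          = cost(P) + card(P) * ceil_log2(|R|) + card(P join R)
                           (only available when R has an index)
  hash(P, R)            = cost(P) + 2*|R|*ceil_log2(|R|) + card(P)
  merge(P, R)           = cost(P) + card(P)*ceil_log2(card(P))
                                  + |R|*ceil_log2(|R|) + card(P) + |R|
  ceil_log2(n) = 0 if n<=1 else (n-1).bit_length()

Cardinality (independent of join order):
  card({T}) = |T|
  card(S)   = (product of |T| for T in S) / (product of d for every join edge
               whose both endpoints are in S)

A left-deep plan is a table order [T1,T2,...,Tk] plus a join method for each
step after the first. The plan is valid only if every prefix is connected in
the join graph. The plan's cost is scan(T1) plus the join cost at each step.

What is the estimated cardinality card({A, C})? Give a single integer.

6250

Tables in S: A(500), C(50)
Edges inside S: A-C(d=4)
numerator = 500 * 50 = 25000
denominator = 4 = 4
card(S) = 25000 / 4 = 6250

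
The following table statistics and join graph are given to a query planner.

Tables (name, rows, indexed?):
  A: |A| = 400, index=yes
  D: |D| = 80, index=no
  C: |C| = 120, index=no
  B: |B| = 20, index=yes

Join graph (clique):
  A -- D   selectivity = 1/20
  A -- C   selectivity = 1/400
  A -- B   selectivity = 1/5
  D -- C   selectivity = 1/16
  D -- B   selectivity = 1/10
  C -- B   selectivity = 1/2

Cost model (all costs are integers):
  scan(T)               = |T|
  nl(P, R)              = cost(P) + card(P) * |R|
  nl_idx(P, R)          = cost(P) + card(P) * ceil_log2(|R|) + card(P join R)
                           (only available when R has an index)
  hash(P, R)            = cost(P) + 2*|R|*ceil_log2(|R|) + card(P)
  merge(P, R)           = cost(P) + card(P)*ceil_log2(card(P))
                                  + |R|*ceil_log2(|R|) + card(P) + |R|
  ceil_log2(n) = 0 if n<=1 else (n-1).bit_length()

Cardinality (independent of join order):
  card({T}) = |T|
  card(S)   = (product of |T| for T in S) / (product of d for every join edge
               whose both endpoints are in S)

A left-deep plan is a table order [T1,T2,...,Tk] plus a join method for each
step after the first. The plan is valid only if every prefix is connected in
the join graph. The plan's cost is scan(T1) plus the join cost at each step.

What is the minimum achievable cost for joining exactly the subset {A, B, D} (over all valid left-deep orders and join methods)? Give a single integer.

2440

Selinger DP over subsets of {A,B,D}:
  {A}: scan cost=400, card=400
  {D}: scan cost=80, card=80
  {B}: scan cost=20, card=20
  {AD}: card=1600; try (D,hash)→1920, (A,nl_idx)→2400, (A,merge)→4720, (D,merge)→5040, (A,hash)→7360, (A,nl)→32080 …(+1); best=1920 via (D,hash)
  {AB}: card=1600; try (B,hash)→1000, (A,nl_idx)→1800, (B,nl_idx)→4000, (A,merge)→4140, (B,merge)→4520, (A,hash)→7240 …(+2); best=1000 via (B,hash)
  {BD}: card=160; try (B,hash)→360, (B,nl_idx)→640, (D,merge)→780, (B,merge)→840, (D,hash)→1160, (D,nl)→1620 …(+1); best=360 via (B,hash)
  {ABD}: card=640; try (A,nl_idx)→2440, (D,hash)→3720, (B,hash)→3720, (A,merge)→5800, (A,hash)→7720, (B,nl_idx)→10560 …(+5); best=2440 via (A,nl_idx)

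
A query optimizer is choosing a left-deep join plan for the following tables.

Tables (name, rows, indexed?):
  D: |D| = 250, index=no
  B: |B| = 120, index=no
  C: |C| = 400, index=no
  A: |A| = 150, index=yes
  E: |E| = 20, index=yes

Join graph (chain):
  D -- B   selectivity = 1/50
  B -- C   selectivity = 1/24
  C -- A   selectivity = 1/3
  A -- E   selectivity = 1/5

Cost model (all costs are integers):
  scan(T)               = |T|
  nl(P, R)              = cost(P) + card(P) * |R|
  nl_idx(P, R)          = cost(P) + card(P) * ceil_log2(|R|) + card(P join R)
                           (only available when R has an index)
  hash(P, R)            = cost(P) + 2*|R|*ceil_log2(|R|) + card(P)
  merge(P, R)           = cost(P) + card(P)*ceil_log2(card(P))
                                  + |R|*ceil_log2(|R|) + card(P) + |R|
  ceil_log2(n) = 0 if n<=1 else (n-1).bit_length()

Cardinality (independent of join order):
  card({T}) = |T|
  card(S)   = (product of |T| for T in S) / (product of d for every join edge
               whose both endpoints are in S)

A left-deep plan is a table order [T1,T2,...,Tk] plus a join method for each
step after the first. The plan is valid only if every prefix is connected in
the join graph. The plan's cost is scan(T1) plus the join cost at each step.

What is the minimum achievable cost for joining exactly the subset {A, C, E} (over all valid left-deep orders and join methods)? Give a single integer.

Selinger DP over subsets of {A,C,E}:
  {C}: scan cost=400, card=400
  {A}: scan cost=150, card=150
  {E}: scan cost=20, card=20
  {AC}: card=20000; try (A,hash)→3200, (C,merge)→5500, (A,merge)→5750, (C,hash)→7500, (A,nl_idx)→23600, (C,nl)→60150 …(+1); best=3200 via (A,hash)
  {AE}: card=600; try (E,hash)→500, (A,nl_idx)→780, (A,merge)→1490, (E,nl_idx)→1500, (E,merge)→1620, (A,hash)→2440 …(+2); best=500 via (E,hash)
  {ACE}: card=80000; try (C,hash)→8300, (C,merge)→11100, (E,hash)→23400, (E,nl_idx)→183200, (C,nl)→240500, (E,merge)→323320 …(+1); best=8300 via (C,hash)

8300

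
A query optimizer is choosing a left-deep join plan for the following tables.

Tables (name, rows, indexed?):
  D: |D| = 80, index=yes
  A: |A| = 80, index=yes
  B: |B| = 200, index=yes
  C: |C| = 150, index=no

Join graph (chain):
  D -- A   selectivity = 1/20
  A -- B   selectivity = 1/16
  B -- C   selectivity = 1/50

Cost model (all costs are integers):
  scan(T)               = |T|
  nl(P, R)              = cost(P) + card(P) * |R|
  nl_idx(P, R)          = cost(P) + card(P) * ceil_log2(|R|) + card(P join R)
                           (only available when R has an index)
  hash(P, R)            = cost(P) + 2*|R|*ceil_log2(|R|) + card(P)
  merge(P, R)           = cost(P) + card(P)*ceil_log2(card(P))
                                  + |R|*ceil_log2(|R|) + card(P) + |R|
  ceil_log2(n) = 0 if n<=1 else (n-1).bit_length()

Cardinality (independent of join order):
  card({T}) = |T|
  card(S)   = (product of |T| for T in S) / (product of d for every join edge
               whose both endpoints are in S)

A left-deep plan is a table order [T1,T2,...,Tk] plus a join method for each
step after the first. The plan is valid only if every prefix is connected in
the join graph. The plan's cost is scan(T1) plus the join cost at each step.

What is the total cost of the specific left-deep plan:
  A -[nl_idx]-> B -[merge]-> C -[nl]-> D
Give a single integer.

step 1: scan A: cost=80, card=80
step 2: join B via nl_idx
    card(P join B) = 80*200/(16) = 1000
    cost = 80 + 80*8 + 1000 = 1720
step 3: join C via merge
    card(P join C) = 1000*150/(50) = 3000
    cost = 1720 + 1000*10 + 150*8 + 1000 + 150 = 14070
step 4: join D via nl
    card(P join D) = 3000*80/(20) = 12000
    cost = 14070 + 3000*80 = 254070

254070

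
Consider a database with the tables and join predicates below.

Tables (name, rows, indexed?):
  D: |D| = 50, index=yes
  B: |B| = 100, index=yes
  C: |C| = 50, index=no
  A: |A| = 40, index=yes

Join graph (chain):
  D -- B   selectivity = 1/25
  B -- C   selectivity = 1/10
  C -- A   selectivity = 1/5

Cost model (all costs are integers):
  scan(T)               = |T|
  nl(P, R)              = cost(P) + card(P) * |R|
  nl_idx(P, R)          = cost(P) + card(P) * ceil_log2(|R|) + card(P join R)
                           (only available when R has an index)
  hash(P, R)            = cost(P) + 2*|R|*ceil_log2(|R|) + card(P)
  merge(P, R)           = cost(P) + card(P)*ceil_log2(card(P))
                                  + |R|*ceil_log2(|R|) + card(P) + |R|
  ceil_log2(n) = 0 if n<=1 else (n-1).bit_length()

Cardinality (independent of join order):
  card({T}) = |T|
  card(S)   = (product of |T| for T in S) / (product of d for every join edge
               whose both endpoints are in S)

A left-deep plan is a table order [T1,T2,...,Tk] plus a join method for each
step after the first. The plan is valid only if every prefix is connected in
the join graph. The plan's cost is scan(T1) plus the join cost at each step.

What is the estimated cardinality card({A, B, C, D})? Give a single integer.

Tables in S: A(40), B(100), C(50), D(50)
Edges inside S: D-B(d=25), B-C(d=10), C-A(d=5)
numerator = 40 * 100 * 50 * 50 = 10000000
denominator = 25 * 10 * 5 = 1250
card(S) = 10000000 / 1250 = 8000

8000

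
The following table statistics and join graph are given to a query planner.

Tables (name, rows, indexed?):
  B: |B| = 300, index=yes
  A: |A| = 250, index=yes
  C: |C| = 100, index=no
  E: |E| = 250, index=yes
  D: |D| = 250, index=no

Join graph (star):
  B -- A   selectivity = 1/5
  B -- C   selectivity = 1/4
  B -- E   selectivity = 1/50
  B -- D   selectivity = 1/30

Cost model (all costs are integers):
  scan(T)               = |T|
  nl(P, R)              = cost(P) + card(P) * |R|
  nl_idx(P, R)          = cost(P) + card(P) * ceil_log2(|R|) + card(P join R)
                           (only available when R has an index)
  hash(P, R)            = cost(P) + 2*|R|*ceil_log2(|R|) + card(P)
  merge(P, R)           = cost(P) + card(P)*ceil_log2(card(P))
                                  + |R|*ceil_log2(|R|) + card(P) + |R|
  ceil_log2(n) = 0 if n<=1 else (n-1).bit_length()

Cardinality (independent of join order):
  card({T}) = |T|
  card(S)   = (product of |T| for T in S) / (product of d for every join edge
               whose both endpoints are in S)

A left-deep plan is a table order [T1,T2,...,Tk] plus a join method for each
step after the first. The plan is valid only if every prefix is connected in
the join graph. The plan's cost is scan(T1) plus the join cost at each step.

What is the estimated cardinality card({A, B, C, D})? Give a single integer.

3125000

Tables in S: A(250), B(300), C(100), D(250)
Edges inside S: B-A(d=5), B-C(d=4), B-D(d=30)
numerator = 250 * 300 * 100 * 250 = 1875000000
denominator = 5 * 4 * 30 = 600
card(S) = 1875000000 / 600 = 3125000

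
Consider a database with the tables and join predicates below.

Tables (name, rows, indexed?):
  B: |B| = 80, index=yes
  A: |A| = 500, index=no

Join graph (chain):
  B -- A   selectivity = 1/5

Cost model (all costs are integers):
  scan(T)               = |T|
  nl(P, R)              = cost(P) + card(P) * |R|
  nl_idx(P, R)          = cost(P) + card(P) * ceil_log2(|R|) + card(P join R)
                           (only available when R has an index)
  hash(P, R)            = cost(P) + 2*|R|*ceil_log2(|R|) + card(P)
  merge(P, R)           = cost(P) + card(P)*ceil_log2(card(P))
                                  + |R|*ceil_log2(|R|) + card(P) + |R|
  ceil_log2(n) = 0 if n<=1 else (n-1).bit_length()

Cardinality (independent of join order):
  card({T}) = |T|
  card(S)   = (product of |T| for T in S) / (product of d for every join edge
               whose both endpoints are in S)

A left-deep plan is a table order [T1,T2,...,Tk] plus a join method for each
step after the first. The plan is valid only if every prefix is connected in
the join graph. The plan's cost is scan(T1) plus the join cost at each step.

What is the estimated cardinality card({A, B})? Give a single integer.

Tables in S: A(500), B(80)
Edges inside S: B-A(d=5)
numerator = 500 * 80 = 40000
denominator = 5 = 5
card(S) = 40000 / 5 = 8000

8000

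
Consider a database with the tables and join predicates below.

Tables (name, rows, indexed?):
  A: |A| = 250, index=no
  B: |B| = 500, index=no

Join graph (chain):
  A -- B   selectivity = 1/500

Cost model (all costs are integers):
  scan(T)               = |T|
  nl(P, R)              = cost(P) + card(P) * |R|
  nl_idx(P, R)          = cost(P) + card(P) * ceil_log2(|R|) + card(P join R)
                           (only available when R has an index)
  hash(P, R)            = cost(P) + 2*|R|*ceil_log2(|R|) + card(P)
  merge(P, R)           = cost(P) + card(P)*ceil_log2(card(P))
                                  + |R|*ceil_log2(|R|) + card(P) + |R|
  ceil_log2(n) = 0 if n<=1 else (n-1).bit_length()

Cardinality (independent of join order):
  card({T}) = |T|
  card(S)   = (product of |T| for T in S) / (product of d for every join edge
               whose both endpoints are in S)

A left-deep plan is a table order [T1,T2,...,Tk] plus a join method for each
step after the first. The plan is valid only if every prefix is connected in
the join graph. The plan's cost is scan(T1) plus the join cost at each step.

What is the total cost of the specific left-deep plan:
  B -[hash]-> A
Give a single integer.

step 1: scan B: cost=500, card=500
step 2: join A via hash
    card(P join A) = 500*250/(500) = 250
    cost = 500 + 2*250*8 + 500 = 5000

5000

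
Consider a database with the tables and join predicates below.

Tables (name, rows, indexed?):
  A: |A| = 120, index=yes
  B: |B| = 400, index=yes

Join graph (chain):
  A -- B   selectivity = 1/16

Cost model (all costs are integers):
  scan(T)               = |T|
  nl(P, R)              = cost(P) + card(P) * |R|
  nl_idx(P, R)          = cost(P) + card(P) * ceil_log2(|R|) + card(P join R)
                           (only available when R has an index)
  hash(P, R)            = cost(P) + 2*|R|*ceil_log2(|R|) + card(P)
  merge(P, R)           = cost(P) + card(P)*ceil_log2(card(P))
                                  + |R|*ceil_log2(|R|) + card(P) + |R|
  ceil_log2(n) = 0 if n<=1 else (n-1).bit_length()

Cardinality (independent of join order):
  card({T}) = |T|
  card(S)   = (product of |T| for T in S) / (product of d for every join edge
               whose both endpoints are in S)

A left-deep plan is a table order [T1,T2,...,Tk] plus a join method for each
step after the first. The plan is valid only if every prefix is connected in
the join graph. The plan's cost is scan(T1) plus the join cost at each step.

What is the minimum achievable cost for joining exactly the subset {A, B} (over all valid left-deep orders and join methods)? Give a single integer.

Selinger DP over subsets of {A,B}:
  {A}: scan cost=120, card=120
  {B}: scan cost=400, card=400
  {AB}: card=3000; try (A,hash)→2480, (B,nl_idx)→4200, (B,merge)→5080, (A,merge)→5360, (A,nl_idx)→6200, (B,hash)→7440 …(+2); best=2480 via (A,hash)

2480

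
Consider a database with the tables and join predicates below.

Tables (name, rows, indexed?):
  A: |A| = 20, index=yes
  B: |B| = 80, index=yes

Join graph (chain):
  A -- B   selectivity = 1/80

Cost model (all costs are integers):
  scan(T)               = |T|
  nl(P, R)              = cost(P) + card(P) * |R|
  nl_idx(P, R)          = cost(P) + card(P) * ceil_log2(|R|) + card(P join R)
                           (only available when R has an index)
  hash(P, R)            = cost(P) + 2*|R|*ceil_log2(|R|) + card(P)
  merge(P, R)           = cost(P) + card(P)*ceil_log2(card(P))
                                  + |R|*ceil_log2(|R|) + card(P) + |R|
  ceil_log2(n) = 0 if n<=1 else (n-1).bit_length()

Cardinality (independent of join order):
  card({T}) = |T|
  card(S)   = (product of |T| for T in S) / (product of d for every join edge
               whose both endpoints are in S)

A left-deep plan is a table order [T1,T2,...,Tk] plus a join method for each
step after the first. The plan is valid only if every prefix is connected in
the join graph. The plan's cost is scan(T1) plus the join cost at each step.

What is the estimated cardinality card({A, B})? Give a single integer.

20

Tables in S: A(20), B(80)
Edges inside S: A-B(d=80)
numerator = 20 * 80 = 1600
denominator = 80 = 80
card(S) = 1600 / 80 = 20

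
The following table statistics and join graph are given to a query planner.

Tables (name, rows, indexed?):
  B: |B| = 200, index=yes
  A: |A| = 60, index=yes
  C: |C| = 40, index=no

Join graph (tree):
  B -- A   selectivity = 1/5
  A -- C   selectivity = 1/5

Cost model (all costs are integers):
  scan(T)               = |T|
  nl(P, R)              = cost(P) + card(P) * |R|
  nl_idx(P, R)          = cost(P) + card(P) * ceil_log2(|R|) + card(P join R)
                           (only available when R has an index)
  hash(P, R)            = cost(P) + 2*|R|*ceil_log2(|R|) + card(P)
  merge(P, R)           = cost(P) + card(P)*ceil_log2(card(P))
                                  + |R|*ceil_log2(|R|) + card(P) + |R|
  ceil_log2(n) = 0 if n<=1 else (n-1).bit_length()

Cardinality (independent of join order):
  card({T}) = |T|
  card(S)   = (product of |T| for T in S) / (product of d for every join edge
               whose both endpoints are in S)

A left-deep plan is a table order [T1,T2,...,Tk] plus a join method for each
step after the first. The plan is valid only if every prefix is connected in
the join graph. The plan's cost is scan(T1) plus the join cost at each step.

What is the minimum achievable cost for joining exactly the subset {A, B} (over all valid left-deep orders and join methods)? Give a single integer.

1120

Selinger DP over subsets of {A,B}:
  {B}: scan cost=200, card=200
  {A}: scan cost=60, card=60
  {AB}: card=2400; try (A,hash)→1120, (B,merge)→2280, (A,merge)→2420, (B,nl_idx)→2940, (B,hash)→3320, (A,nl_idx)→3800 …(+2); best=1120 via (A,hash)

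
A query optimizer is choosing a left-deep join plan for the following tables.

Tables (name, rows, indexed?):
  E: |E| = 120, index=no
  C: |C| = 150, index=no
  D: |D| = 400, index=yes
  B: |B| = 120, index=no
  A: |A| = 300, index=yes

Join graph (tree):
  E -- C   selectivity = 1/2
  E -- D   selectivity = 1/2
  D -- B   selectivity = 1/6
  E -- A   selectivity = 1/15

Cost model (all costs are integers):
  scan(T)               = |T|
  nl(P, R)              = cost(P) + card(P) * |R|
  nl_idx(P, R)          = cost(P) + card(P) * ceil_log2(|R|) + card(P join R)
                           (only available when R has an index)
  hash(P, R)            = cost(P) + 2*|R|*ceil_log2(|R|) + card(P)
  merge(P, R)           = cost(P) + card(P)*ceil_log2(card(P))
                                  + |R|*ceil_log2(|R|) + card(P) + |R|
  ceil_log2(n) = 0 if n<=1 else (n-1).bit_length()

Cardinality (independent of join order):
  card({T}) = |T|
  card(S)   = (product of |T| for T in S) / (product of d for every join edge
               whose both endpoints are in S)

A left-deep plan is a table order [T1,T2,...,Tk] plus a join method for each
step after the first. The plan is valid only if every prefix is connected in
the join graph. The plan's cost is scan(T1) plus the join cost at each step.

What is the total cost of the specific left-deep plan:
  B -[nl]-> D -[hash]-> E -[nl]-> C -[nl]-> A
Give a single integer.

step 1: scan B: cost=120, card=120
step 2: join D via nl
    card(P join D) = 120*400/(6) = 8000
    cost = 120 + 120*400 = 48120
step 3: join E via hash
    card(P join E) = 8000*120/(2) = 480000
    cost = 48120 + 2*120*7 + 8000 = 57800
step 4: join C via nl
    card(P join C) = 480000*150/(2) = 36000000
    cost = 57800 + 480000*150 = 72057800
step 5: join A via nl
    card(P join A) = 36000000*300/(15) = 720000000
    cost = 72057800 + 36000000*300 = 10872057800

10872057800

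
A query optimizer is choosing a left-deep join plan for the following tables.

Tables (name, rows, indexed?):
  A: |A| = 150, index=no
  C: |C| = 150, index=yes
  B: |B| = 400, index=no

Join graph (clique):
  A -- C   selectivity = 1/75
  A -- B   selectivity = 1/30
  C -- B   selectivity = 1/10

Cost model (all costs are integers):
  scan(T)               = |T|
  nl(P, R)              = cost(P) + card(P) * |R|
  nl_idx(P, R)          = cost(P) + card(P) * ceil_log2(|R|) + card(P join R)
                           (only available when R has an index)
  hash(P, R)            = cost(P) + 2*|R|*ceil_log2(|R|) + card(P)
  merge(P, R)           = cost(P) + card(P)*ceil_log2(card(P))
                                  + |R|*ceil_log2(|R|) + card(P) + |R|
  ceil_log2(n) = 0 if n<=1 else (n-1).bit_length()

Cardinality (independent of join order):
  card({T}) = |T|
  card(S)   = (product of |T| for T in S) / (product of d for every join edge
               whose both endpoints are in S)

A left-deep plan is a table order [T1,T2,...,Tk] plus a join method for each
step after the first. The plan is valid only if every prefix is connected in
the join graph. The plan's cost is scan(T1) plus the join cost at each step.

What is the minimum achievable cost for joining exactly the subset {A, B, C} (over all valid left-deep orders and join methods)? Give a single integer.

7600

Selinger DP over subsets of {A,B,C}:
  {A}: scan cost=150, card=150
  {C}: scan cost=150, card=150
  {B}: scan cost=400, card=400
  {AC}: card=300; try (C,nl_idx)→1650, (C,hash)→2700, (A,hash)→2700, (C,merge)→2850, (A,merge)→2850, (C,nl)→22650 …(+1); best=1650 via (C,nl_idx)
  {AB}: card=2000; try (A,hash)→3200, (B,merge)→5500, (A,merge)→5750, (B,hash)→7500, (B,nl)→60150, (A,nl)→60400; best=3200 via (A,hash)
  {BC}: card=6000; try (C,hash)→3200, (B,merge)→5500, (C,merge)→5750, (B,hash)→7500, (C,nl_idx)→9600, (B,nl)→60150 …(+1); best=3200 via (C,hash)
  {ABC}: card=400; try (C,hash)→7600, (B,merge)→8650, (B,hash)→9150, (A,hash)→11600, (C,nl_idx)→19600, (C,merge)→28550 …(+4); best=7600 via (C,hash)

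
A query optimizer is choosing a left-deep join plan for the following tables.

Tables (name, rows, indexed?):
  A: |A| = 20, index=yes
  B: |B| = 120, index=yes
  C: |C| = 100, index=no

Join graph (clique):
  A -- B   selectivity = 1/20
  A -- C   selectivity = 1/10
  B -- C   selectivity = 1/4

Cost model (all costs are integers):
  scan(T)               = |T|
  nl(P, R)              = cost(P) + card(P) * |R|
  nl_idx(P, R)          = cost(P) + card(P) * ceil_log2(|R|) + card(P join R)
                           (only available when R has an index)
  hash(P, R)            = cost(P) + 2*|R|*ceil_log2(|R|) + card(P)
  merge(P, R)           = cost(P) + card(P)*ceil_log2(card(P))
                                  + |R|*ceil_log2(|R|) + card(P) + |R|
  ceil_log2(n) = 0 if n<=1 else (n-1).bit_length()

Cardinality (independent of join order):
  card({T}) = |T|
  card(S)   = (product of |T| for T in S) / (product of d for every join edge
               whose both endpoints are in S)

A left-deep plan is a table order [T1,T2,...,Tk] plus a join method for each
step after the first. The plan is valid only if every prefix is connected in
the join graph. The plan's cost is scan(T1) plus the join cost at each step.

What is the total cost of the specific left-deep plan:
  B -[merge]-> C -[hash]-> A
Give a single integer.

5080

step 1: scan B: cost=120, card=120
step 2: join C via merge
    card(P join C) = 120*100/(4) = 3000
    cost = 120 + 120*7 + 100*7 + 120 + 100 = 1880
step 3: join A via hash
    card(P join A) = 3000*20/(20*10) = 300
    cost = 1880 + 2*20*5 + 3000 = 5080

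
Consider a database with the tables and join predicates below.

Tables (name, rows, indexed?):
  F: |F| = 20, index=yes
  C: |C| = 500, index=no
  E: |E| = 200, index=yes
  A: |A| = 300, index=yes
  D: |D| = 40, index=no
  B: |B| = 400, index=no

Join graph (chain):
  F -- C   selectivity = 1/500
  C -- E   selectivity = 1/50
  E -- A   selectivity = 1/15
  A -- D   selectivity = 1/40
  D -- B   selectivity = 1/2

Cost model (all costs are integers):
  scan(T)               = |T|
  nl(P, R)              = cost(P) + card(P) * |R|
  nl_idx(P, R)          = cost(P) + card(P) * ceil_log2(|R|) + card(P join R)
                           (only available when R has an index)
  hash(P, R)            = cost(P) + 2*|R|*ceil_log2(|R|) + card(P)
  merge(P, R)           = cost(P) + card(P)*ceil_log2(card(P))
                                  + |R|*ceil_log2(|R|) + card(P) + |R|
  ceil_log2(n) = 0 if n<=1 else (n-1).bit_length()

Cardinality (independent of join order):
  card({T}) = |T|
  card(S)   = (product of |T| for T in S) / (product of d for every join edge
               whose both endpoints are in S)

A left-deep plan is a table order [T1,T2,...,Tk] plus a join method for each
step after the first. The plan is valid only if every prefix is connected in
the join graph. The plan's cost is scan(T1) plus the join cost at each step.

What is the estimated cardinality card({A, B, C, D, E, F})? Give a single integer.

320000

Tables in S: A(300), B(400), C(500), D(40), E(200), F(20)
Edges inside S: F-C(d=500), C-E(d=50), E-A(d=15), A-D(d=40), D-B(d=2)
numerator = 300 * 400 * 500 * 40 * 200 * 20 = 9600000000000
denominator = 500 * 50 * 15 * 40 * 2 = 30000000
card(S) = 9600000000000 / 30000000 = 320000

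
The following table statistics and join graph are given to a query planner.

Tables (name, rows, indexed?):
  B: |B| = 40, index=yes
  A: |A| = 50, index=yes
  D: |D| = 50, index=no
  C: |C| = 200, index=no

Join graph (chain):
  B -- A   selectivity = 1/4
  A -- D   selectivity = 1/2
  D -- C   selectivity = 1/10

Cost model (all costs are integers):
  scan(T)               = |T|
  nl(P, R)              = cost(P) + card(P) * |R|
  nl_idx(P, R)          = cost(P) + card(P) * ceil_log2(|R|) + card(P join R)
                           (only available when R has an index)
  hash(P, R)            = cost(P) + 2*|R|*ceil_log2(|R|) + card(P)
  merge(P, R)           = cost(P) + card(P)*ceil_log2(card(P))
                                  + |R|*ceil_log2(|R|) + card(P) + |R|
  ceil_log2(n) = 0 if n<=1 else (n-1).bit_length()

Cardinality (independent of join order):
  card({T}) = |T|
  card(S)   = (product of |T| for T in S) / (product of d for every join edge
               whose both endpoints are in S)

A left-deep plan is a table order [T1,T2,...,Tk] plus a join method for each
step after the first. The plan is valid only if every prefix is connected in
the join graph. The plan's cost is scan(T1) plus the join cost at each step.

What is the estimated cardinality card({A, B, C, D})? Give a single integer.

Tables in S: A(50), B(40), C(200), D(50)
Edges inside S: B-A(d=4), A-D(d=2), D-C(d=10)
numerator = 50 * 40 * 200 * 50 = 20000000
denominator = 4 * 2 * 10 = 80
card(S) = 20000000 / 80 = 250000

250000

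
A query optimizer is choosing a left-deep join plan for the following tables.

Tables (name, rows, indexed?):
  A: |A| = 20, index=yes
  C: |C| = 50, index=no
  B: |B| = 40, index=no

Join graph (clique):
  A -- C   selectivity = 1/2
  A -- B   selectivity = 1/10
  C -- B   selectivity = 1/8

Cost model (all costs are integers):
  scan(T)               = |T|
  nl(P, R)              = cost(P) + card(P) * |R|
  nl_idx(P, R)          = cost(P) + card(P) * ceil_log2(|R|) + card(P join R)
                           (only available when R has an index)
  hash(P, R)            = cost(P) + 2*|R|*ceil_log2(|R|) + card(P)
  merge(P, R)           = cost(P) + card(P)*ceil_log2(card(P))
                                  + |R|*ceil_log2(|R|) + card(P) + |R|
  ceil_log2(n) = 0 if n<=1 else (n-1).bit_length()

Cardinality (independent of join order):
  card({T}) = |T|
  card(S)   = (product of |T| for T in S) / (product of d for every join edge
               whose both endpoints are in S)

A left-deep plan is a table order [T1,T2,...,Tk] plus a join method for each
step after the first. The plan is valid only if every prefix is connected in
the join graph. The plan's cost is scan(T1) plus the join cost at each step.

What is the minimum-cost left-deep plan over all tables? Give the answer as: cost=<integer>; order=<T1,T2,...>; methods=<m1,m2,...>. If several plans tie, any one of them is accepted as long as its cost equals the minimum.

Selinger DP (subsets sized 1..n):
  {A}: scan cost=20, card=20
  {C}: scan cost=50, card=50
  {B}: scan cost=40, card=40
  {AC}: card=500; try (A,hash)→300, (C,merge)→490, (A,merge)→520, (C,hash)→640, (A,nl_idx)→800, (C,nl)→1020 …(+1); best=300 via (A,hash)
  {AB}: card=80; try (A,hash)→280, (A,nl_idx)→320, (B,merge)→420, (A,merge)→440, (B,hash)→520, (B,nl)→820 …(+1); best=280 via (A,hash)
  {BC}: card=250; try (B,hash)→580, (C,merge)→670, (C,hash)→680, (B,merge)→680, (C,nl)→2040, (B,nl)→2050; best=580 via (B,hash)
  {ABC}: card=250; try (C,hash)→960, (A,hash)→1030, (C,merge)→1270, (B,hash)→1280, (A,nl_idx)→2080, (A,merge)→2950 …(+4); best=960 via (C,hash)

cost=960; order=B,A,C; methods=hash,hash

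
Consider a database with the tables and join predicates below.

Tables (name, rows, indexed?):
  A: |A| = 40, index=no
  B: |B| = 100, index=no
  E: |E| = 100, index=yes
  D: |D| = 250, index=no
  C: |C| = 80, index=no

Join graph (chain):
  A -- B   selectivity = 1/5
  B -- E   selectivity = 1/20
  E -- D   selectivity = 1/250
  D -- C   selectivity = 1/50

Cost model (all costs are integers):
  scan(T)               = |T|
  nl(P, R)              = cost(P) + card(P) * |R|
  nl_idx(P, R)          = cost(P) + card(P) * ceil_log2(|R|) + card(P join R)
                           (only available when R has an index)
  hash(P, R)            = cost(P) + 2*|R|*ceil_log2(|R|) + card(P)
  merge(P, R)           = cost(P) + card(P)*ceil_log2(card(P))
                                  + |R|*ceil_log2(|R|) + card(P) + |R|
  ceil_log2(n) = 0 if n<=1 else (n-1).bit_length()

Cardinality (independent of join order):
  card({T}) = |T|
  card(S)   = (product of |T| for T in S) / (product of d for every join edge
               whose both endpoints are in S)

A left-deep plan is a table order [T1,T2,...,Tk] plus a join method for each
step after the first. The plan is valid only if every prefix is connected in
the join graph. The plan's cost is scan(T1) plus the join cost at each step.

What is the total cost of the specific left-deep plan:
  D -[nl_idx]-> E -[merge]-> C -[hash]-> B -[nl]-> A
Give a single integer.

37100

step 1: scan D: cost=250, card=250
step 2: join E via nl_idx
    card(P join E) = 250*100/(250) = 100
    cost = 250 + 250*7 + 100 = 2100
step 3: join C via merge
    card(P join C) = 100*80/(50) = 160
    cost = 2100 + 100*7 + 80*7 + 100 + 80 = 3540
step 4: join B via hash
    card(P join B) = 160*100/(20) = 800
    cost = 3540 + 2*100*7 + 160 = 5100
step 5: join A via nl
    card(P join A) = 800*40/(5) = 6400
    cost = 5100 + 800*40 = 37100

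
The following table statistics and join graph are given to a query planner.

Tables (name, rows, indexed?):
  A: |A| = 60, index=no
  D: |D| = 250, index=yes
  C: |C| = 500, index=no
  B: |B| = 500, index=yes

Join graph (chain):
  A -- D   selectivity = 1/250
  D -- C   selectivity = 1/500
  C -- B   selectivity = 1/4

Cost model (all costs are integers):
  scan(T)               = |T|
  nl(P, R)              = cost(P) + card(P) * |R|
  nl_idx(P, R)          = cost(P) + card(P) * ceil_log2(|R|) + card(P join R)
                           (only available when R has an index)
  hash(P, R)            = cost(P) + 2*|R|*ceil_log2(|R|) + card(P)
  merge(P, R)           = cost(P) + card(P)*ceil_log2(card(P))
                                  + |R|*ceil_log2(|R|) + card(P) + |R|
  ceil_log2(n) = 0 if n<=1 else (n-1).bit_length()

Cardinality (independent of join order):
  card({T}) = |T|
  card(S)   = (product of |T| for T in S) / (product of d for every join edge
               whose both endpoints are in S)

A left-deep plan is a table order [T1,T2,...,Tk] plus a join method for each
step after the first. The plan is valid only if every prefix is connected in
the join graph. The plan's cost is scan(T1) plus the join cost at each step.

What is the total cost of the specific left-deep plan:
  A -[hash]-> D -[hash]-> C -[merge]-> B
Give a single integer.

18600

step 1: scan A: cost=60, card=60
step 2: join D via hash
    card(P join D) = 60*250/(250) = 60
    cost = 60 + 2*250*8 + 60 = 4120
step 3: join C via hash
    card(P join C) = 60*500/(500) = 60
    cost = 4120 + 2*500*9 + 60 = 13180
step 4: join B via merge
    card(P join B) = 60*500/(4) = 7500
    cost = 13180 + 60*6 + 500*9 + 60 + 500 = 18600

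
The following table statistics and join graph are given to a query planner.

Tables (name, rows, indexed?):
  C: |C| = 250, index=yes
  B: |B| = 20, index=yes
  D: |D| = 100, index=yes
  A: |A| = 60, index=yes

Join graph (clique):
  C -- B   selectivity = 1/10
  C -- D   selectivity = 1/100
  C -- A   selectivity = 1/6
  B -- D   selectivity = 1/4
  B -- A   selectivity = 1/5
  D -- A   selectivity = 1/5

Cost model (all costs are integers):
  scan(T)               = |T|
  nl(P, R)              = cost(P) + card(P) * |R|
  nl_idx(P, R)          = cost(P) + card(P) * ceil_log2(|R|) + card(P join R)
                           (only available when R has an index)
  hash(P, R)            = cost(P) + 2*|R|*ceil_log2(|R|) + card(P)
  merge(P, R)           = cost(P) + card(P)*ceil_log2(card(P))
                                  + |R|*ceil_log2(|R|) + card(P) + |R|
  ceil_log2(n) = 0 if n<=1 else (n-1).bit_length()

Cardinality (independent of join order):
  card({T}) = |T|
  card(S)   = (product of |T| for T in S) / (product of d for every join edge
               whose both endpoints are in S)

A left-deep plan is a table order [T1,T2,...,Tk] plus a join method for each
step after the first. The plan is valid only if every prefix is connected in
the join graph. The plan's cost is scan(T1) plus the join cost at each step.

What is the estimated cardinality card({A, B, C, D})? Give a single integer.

50

Tables in S: A(60), B(20), C(250), D(100)
Edges inside S: C-B(d=10), C-D(d=100), C-A(d=6), B-D(d=4), B-A(d=5), D-A(d=5)
numerator = 60 * 20 * 250 * 100 = 30000000
denominator = 10 * 100 * 6 * 4 * 5 * 5 = 600000
card(S) = 30000000 / 600000 = 50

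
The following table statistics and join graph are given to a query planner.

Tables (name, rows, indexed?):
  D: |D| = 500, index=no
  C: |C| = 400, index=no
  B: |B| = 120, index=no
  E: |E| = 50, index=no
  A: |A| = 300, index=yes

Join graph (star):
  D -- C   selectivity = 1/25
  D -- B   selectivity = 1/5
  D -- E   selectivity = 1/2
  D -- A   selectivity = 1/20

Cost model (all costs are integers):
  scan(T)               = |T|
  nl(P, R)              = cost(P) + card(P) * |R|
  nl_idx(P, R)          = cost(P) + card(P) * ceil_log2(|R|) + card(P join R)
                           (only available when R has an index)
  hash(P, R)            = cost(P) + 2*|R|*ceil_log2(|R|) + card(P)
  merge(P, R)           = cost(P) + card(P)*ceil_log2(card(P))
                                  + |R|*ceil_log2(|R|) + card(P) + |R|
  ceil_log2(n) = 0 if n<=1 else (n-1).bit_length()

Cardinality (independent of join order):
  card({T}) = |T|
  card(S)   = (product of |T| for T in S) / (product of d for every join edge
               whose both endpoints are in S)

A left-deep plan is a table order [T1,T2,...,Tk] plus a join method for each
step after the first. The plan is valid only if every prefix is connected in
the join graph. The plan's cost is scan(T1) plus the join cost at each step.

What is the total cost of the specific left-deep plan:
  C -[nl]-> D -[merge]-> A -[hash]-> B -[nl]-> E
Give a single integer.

step 1: scan C: cost=400, card=400
step 2: join D via nl
    card(P join D) = 400*500/(25) = 8000
    cost = 400 + 400*500 = 200400
step 3: join A via merge
    card(P join A) = 8000*300/(20) = 120000
    cost = 200400 + 8000*13 + 300*9 + 8000 + 300 = 315400
step 4: join B via hash
    card(P join B) = 120000*120/(5) = 2880000
    cost = 315400 + 2*120*7 + 120000 = 437080
step 5: join E via nl
    card(P join E) = 2880000*50/(2) = 72000000
    cost = 437080 + 2880000*50 = 144437080

144437080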